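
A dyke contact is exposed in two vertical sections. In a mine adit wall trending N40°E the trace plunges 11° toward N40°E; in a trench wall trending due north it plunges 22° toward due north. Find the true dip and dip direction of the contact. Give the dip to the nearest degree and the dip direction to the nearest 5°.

Each apparent-dip line lies in the plane. As unit vectors (x east, y north, z up), v₁ plunges 11°→N40°E and v₂ plunges 22°→due north.
The plane normal is n = v₁ × v₂ ∝ (-0.105, 0.236, 0.585).
True dip = arccos(n_z / |n|) = arccos(0.9147) = 23.8°.
The horizontal component of n points toward azimuth atan2(n_x, n_y) = 336°, the dip direction.

true dip 24°, dip direction 335°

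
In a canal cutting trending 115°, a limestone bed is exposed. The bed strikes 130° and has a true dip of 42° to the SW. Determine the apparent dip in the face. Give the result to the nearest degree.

13°

The section lies 15° from the strike.
tan(apparent dip) = tan 42° · sin 15° = 0.2330
α = arctan(0.2330) = 13.12°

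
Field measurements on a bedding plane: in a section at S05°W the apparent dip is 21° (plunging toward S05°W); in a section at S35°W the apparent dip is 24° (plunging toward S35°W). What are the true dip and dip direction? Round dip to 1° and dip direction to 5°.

Each apparent-dip line lies in the plane. As unit vectors (x east, y north, z up), v₁ plunges 21°→S05°W and v₂ plunges 24°→S35°W.
n = v₁ × v₂ = (-0.110, -0.155, 0.426) (taken with n_z > 0).
Dip δ = arctan(|n_h|/n_z) = arctan(0.190/0.426) = 24.0°.
The horizontal component of n points toward azimuth atan2(n_x, n_y) = 215°, the dip direction.

true dip 24°, dip direction 215°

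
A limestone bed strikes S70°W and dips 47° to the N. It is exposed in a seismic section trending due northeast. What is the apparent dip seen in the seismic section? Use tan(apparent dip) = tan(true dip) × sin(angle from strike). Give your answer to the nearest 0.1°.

Angle between strike (S70°W) and section (due northeast): β = 25°.
tan α = tan 47° × sin 25° = 1.0724 × 0.4226 = 0.4532
apparent dip = arctan 0.4532 = 24.38°

24.4°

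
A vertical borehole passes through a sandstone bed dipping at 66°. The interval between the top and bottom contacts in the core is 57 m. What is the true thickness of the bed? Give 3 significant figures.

23.2 m

True thickness t = h · cos(dip) = 57 × cos 66°
t = 57 × 0.4067 = 23.184 m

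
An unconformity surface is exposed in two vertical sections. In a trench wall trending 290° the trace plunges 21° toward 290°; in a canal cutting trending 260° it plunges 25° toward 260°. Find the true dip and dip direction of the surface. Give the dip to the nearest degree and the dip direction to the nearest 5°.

The two traces are lines in the plane: v₁ = (sin 290°·cos 21°, cos 290°·cos 21°, −sin 21°), v₂ = (sin 260°·cos 25°, cos 260°·cos 25°, −sin 25°).
Cross product v₁ × v₂ gives the pole to the plane: n ∝ (-0.191, -0.051, 0.423).
tan δ = √(n_x²+n_y²)/n_z = 0.198/0.423, so δ = 25.1°.
Dip direction = azimuth of (n_x, n_y) = atan2(-0.191, -0.051) = 255°.

true dip 25°, dip direction 255°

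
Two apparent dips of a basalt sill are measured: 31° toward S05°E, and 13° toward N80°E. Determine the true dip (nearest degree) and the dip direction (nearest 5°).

true dip 34°, dip direction 150°

Each apparent-dip line lies in the plane. As unit vectors (x east, y north, z up), v₁ plunges 31°→S05°E and v₂ plunges 13°→N80°E.
n = v₁ × v₂ = (0.279, -0.477, 0.832) (taken with n_z > 0).
Dip δ = arctan(|n_h|/n_z) = arctan(0.553/0.832) = 33.6°.
Dip direction = atan2(0.279, -0.477) = 150° (azimuth of n's horizontal projection).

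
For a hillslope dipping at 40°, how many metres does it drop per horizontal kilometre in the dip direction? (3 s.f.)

839 m

drop per km = 1000 × tan 40° = 1000 × 0.8391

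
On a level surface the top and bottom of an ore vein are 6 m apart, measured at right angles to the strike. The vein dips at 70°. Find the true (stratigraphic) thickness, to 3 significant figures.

True thickness t = w · sin(dip) = 6 × sin 70°
t = 6 × 0.9397 = 5.638 m

5.64 m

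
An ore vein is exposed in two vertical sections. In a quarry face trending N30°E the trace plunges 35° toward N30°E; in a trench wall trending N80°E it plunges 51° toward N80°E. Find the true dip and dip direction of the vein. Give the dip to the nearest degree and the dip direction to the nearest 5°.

true dip 51°, dip direction 085°

Each apparent-dip line lies in the plane. As unit vectors (x east, y north, z up), v₁ plunges 35°→N30°E and v₂ plunges 51°→N80°E.
n = v₁ × v₂ = (0.489, 0.037, 0.395) (taken with n_z > 0).
True dip = arccos(n_z / |n|) = arccos(0.6275) = 51.1°.
Dip direction = azimuth of (n_x, n_y) = atan2(0.489, 0.037) = 86°.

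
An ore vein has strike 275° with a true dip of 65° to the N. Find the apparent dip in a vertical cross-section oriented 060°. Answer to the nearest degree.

Angle between strike (275°) and section (060°): β = 35°.
tan(apparent dip) = tan 65° · sin 35° = 1.2300
α = arctan(1.2300) = 50.89°

51°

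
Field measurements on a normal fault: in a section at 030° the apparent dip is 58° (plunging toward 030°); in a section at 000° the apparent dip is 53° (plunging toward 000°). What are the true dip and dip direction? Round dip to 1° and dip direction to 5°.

Each apparent-dip line lies in the plane. As unit vectors (x east, y north, z up), v₁ plunges 58°→030° and v₂ plunges 53°→000°.
Cross product v₁ × v₂ gives the pole to the plane: n ∝ (0.144, 0.212, 0.159).
Dip δ = arctan(|n_h|/n_z) = arctan(0.256/0.159) = 58.1°.
Dip direction = atan2(0.144, 0.212) = 34° (azimuth of n's horizontal projection).

true dip 58°, dip direction 035°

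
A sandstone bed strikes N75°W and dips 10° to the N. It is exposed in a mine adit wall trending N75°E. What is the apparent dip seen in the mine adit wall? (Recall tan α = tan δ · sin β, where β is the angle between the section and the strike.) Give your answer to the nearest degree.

Angle between strike (N75°W) and section (N75°E): β = 30°.
tan α = tan 10° × sin 30° = 0.1763 × 0.5000 = 0.0882
apparent dip = arctan 0.0882 = 5.04°

5°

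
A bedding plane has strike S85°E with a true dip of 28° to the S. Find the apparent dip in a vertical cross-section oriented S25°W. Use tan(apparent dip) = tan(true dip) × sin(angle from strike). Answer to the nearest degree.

27°

Angle between strike (S85°E) and section (S25°W): β = 70°.
tan α = tan 28° × sin 70° = 0.5317 × 0.9397 = 0.4996
α = arctan(0.4996) = 26.55°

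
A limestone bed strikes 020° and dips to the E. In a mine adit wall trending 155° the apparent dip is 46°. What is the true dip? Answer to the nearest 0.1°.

β = acute angle between strike 020° and section 155° = 45°.
tan δ = tan α / sin β = tan 46° / sin 45° = 1.0355 / 0.7071 = 1.4645
δ = arctan(1.4645) = 55.67°

55.7°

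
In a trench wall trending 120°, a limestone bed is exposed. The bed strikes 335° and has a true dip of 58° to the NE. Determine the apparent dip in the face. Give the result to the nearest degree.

Angle between strike (335°) and section (120°): β = 35°.
tan α = tan 58° × sin 35° = 1.6003 × 0.5736 = 0.9179
α = arctan(0.9179) = 42.55°

43°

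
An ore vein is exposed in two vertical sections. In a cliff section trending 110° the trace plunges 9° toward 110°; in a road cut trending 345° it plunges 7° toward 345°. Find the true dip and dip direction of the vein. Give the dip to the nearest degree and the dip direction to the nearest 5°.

Represent each trace as a vector plunging at its apparent dip toward its trend (east-north-up frame): v₁ = (0.928, -0.338, -0.156), v₂ = (-0.257, 0.959, -0.122).
Cross product v₁ × v₂ gives the pole to the plane: n ∝ (0.191, 0.153, 0.803).
Dip δ = arctan(|n_h|/n_z) = arctan(0.245/0.803) = 17.0°.
Dip direction = azimuth of (n_x, n_y) = atan2(0.191, 0.153) = 51°.

true dip 17°, dip direction 050°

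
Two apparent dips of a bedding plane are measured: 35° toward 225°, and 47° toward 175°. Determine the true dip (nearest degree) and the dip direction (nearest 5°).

Each apparent-dip line lies in the plane. As unit vectors (x east, y north, z up), v₁ plunges 35°→225° and v₂ plunges 47°→175°.
The plane normal is n = v₁ × v₂ ∝ (0.034, -0.458, 0.428).
True dip = arccos(n_z / |n|) = arccos(0.6820) = 47.0°.
Dip direction = atan2(0.034, -0.458) = 176° (azimuth of n's horizontal projection).

true dip 47°, dip direction 175°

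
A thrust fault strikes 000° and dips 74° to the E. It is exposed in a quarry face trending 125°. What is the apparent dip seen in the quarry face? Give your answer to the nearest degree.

The strike is 000° and the section trends 125°; the acute angle between them is β = 55°.
tan(apparent dip) = tan 74° · sin 55° = 2.8567
apparent dip = arctan 2.8567 = 70.71°

71°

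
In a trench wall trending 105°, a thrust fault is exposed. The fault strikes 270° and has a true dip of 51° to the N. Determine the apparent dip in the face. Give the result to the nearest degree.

The strike is 270° and the section trends 105°; the acute angle between them is β = 15°.
tan α = tan 51° × sin 15° = 1.2349 × 0.2588 = 0.3196
α = arctan(0.3196) = 17.72°

18°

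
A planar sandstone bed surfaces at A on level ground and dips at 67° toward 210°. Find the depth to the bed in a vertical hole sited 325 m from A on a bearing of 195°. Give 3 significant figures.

The hole lies 15° from the dip direction, so the down-dip offset is 325 × cos 15° = 313.93 m.
Depth = down-dip offset × tan(dip) = 313.93 × tan 67° = 313.93 × 2.3559
Depth = 739.56 m

740 m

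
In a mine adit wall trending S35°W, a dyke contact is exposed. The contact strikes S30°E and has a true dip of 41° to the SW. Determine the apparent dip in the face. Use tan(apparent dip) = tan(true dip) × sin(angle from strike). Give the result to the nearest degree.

38°

Angle between strike (S30°E) and section (S35°W): β = 65°.
tan α = tan 41° × sin 65° = 0.8693 × 0.9063 = 0.7878
apparent dip = arctan 0.7878 = 38.23°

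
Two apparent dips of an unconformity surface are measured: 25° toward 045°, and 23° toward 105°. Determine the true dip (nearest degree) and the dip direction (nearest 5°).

The two traces are lines in the plane: v₁ = (sin 45°·cos 25°, cos 45°·cos 25°, −sin 25°), v₂ = (sin 105°·cos 23°, cos 105°·cos 23°, −sin 23°).
The plane normal is n = v₁ × v₂ ∝ (0.351, 0.125, 0.722).
Dip δ = arctan(|n_h|/n_z) = arctan(0.373/0.722) = 27.3°.
Dip direction = azimuth of (n_x, n_y) = atan2(0.351, 0.125) = 70°.

true dip 27°, dip direction 070°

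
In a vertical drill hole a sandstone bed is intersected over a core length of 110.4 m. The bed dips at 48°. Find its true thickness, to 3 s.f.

True thickness t = h · cos(dip) = 110.4 × cos 48°
t = 110.4 × 0.6691 = 73.872 m

73.9 m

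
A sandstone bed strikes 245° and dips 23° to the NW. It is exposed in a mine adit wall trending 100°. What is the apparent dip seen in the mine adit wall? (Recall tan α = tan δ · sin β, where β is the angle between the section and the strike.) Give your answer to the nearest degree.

The section lies 35° from the strike.
tan α = tan 23° × sin 35° = 0.4245 × 0.5736 = 0.2435
α = arctan(0.2435) = 13.68°

14°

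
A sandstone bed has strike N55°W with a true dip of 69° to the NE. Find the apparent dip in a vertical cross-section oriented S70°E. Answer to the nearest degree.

Angle between strike (N55°W) and section (S70°E): β = 15°.
tan(apparent dip) = tan 69° · sin 15° = 0.6742
apparent dip = arctan 0.6742 = 33.99°

34°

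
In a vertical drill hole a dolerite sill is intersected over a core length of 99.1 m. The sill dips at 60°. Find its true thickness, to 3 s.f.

True thickness t = h · cos(dip) = 99.1 × cos 60°
t = 99.1 × 0.5000 = 49.550 m

49.6 m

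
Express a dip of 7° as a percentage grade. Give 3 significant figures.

12.3%

grade % = 100 × tan 7° = 100 × 0.1228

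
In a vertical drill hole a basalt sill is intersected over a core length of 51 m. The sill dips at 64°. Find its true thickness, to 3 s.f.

True thickness t = h · cos(dip) = 51 × cos 64°
t = 51 × 0.4384 = 22.357 m

22.4 m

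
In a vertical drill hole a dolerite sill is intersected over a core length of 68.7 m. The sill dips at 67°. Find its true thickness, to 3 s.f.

26.8 m

True thickness t = h · cos(dip) = 68.7 × cos 67°
t = 68.7 × 0.3907 = 26.843 m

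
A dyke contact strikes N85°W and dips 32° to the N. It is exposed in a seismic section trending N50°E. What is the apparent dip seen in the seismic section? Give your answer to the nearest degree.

The strike is N85°W and the section trends N50°E; the acute angle between them is β = 45°.
tan(apparent dip) = tan 32° · sin 45° = 0.4418
α = arctan(0.4418) = 23.84°

24°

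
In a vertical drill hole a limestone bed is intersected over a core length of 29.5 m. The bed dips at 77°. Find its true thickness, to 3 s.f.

6.64 m

True thickness t = h · cos(dip) = 29.5 × cos 77°
t = 29.5 × 0.2250 = 6.636 m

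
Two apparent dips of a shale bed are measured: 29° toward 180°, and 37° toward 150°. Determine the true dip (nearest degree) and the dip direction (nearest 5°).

true dip 38°, dip direction 135°

Each apparent-dip line lies in the plane. As unit vectors (x east, y north, z up), v₁ plunges 29°→180° and v₂ plunges 37°→150°.
n = v₁ × v₂ = (0.191, -0.194, 0.349) (taken with n_z > 0).
tan δ = √(n_x²+n_y²)/n_z = 0.272/0.349, so δ = 37.9°.
The horizontal component of n points toward azimuth atan2(n_x, n_y) = 135°, the dip direction.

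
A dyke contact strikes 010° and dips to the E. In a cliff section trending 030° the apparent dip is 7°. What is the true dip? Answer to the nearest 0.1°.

The section is 20° from the strike.
tan δ = tan α / sin β = tan 7° / sin 20° = 0.1228 / 0.3420 = 0.3590
true dip = arctan 0.3590 = 19.75°

19.7°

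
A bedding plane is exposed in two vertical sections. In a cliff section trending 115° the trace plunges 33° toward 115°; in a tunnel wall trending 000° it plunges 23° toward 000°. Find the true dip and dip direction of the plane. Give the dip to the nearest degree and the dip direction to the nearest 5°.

true dip 45°, dip direction 065°

The two traces are lines in the plane: v₁ = (sin 115°·cos 33°, cos 115°·cos 33°, −sin 33°), v₂ = (sin 0°·cos 23°, cos 0°·cos 23°, −sin 23°).
Cross product v₁ × v₂ gives the pole to the plane: n ∝ (0.640, 0.297, 0.700).
tan δ = √(n_x²+n_y²)/n_z = 0.705/0.700, so δ = 45.2°.
The horizontal component of n points toward azimuth atan2(n_x, n_y) = 65°, the dip direction.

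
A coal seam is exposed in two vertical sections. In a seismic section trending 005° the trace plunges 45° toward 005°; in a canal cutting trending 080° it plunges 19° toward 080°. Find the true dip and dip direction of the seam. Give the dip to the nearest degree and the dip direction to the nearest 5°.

true dip 45°, dip direction 010°

The two traces are lines in the plane: v₁ = (sin 5°·cos 45°, cos 5°·cos 45°, −sin 45°), v₂ = (sin 80°·cos 19°, cos 80°·cos 19°, −sin 19°).
n = v₁ × v₂ = (0.113, 0.638, 0.646) (taken with n_z > 0).
tan δ = √(n_x²+n_y²)/n_z = 0.648/0.646, so δ = 45.1°.
Dip direction = atan2(0.113, 0.638) = 10° (azimuth of n's horizontal projection).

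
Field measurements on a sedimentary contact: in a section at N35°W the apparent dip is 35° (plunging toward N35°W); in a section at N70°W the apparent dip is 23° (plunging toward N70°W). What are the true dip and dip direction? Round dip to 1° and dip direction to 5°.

true dip 37°, dip direction 345°

The two traces are lines in the plane: v₁ = (sin 325°·cos 35°, cos 325°·cos 35°, −sin 35°), v₂ = (sin 290°·cos 23°, cos 290°·cos 23°, −sin 23°).
The plane normal is n = v₁ × v₂ ∝ (-0.082, 0.313, 0.432).
tan δ = √(n_x²+n_y²)/n_z = 0.323/0.432, so δ = 36.8°.
Dip direction = azimuth of (n_x, n_y) = atan2(-0.082, 0.313) = 345°.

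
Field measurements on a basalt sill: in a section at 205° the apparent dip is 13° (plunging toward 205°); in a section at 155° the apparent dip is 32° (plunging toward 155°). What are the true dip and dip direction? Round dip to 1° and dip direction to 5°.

Represent each trace as a vector plunging at its apparent dip toward its trend (east-north-up frame): v₁ = (-0.412, -0.883, -0.225), v₂ = (0.358, -0.769, -0.530).
n = v₁ × v₂ = (0.295, -0.299, 0.633) (taken with n_z > 0).
True dip = arccos(n_z / |n|) = arccos(0.8333) = 33.6°.
Dip direction = azimuth of (n_x, n_y) = atan2(0.295, -0.299) = 135°.

true dip 34°, dip direction 135°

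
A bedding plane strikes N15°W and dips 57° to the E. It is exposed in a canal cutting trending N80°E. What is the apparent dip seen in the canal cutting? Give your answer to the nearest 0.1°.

56.9°

The strike is N15°W and the section trends N80°E; the acute angle between them is β = 85°.
tan(apparent dip) = tan 57° · sin 85° = 1.5340
α = arctan(1.5340) = 56.90°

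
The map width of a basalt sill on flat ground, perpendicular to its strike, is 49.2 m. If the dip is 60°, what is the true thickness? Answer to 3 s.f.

True thickness t = w · sin(dip) = 49.2 × sin 60°
t = 49.2 × 0.8660 = 42.608 m

42.6 m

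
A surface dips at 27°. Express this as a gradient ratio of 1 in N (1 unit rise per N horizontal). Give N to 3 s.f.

1 : N means tan θ = 1/N, so N = 1/tan 27° = 1/0.5095

1 in 1.96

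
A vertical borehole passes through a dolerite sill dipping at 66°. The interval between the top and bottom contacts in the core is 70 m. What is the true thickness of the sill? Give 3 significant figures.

28.5 m

True thickness t = h · cos(dip) = 70 × cos 66°
t = 70 × 0.4067 = 28.472 m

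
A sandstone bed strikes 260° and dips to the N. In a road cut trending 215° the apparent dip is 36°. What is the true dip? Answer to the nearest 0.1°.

β = acute angle between strike 260° and section 215° = 45°.
tan(true dip) = tan 36° / sin 45° = 1.0275
true dip = arctan 1.0275 = 45.78°

45.8°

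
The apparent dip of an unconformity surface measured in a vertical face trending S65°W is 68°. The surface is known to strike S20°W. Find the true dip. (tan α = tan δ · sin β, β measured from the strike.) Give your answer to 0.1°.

74.1°

The section is 45° from the strike.
tan δ = tan α / sin β = tan 68° / sin 45° = 2.4751 / 0.7071 = 3.5003
true dip = arctan 3.5003 = 74.06°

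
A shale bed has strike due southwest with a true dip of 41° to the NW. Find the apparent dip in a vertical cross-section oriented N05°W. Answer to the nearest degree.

34°

The strike is due southwest and the section trends N05°W; the acute angle between them is β = 50°.
tan(apparent dip) = tan 41° · sin 50° = 0.6659
apparent dip = arctan 0.6659 = 33.66°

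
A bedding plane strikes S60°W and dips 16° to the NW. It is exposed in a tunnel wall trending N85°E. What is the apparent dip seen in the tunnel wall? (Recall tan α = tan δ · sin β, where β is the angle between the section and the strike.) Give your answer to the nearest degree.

The section lies 25° from the strike.
tan α = tan 16° × sin 25° = 0.2867 × 0.4226 = 0.1212
apparent dip = arctan 0.1212 = 6.91°

7°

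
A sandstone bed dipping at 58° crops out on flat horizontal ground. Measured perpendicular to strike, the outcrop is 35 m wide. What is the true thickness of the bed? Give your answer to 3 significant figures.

True thickness t = w · sin(dip) = 35 × sin 58°
t = 35 × 0.8480 = 29.682 m

29.7 m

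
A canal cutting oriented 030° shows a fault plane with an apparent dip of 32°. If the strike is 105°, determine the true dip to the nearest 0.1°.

32.9°

The section is 75° from the strike.
tan(true dip) = tan 32° / sin 75° = 0.6469
true dip = arctan 0.6469 = 32.90°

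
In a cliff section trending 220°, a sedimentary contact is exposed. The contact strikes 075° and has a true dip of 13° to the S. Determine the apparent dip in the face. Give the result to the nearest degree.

Angle between strike (075°) and section (220°): β = 35°.
tan(apparent dip) = tan 13° · sin 35° = 0.1324
apparent dip = arctan 0.1324 = 7.54°

8°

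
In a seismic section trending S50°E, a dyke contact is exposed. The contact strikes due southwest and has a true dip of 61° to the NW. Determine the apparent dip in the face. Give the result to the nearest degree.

Angle between strike (due southwest) and section (S50°E): β = 85°.
tan(apparent dip) = tan 61° · sin 85° = 1.7972
apparent dip = arctan 1.7972 = 60.91°

61°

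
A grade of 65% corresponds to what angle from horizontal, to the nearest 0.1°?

tan θ = 65/100 = 0.6500
θ = arctan(0.6500) = 33.02°

33.0°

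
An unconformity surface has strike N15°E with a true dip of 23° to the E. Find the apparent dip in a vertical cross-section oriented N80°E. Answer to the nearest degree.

The section lies 65° from the strike.
tan(apparent dip) = tan 23° · sin 65° = 0.3847
α = arctan(0.3847) = 21.04°

21°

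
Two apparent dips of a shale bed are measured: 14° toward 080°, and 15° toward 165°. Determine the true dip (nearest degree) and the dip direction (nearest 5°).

Each apparent-dip line lies in the plane. As unit vectors (x east, y north, z up), v₁ plunges 14°→080° and v₂ plunges 15°→165°.
n = v₁ × v₂ = (0.269, -0.187, 0.934) (taken with n_z > 0).
True dip = arccos(n_z / |n|) = arccos(0.9435) = 19.3°.
Dip direction = atan2(0.269, -0.187) = 125° (azimuth of n's horizontal projection).

true dip 19°, dip direction 125°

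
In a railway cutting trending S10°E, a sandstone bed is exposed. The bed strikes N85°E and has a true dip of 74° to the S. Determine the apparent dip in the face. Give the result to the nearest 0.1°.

The strike is N85°E and the section trends S10°E; the acute angle between them is β = 85°.
tan α = tan 74° × sin 85° = 3.4874 × 0.9962 = 3.4741
α = arctan(3.4741) = 73.94°

73.9°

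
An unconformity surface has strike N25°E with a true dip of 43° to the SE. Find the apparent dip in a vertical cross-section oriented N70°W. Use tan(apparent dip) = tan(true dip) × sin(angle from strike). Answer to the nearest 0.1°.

The section lies 85° from the strike.
tan(apparent dip) = tan 43° · sin 85° = 0.9290
α = arctan(0.9290) = 42.89°

42.9°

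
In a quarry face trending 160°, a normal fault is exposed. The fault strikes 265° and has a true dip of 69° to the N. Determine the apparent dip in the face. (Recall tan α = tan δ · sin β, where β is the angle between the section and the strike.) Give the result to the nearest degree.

68°

The section lies 75° from the strike.
tan(apparent dip) = tan 69° · sin 75° = 2.5163
α = arctan(2.5163) = 68.33°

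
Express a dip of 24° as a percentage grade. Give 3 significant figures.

44.5%

grade % = 100 × tan 24° = 100 × 0.4452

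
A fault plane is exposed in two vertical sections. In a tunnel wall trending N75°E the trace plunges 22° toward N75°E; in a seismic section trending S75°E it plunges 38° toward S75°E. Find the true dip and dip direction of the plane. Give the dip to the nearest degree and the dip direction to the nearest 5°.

The two traces are lines in the plane: v₁ = (sin 75°·cos 22°, cos 75°·cos 22°, −sin 22°), v₂ = (sin 105°·cos 38°, cos 105°·cos 38°, −sin 38°).
n = v₁ × v₂ = (0.224, -0.266, 0.365) (taken with n_z > 0).
True dip = arccos(n_z / |n|) = arccos(0.7240) = 43.6°.
Dip direction = azimuth of (n_x, n_y) = atan2(0.224, -0.266) = 140°.

true dip 44°, dip direction 140°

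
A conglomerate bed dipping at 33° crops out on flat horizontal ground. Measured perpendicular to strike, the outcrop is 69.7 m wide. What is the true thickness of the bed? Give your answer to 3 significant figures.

True thickness t = w · sin(dip) = 69.7 × sin 33°
t = 69.7 × 0.5446 = 37.961 m

38.0 m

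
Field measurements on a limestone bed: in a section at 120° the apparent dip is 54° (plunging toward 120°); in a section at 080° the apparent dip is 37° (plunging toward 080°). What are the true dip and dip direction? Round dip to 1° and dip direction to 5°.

true dip 55°, dip direction 140°

The two traces are lines in the plane: v₁ = (sin 120°·cos 54°, cos 120°·cos 54°, −sin 54°), v₂ = (sin 80°·cos 37°, cos 80°·cos 37°, −sin 37°).
n = v₁ × v₂ = (0.289, -0.330, 0.302) (taken with n_z > 0).
True dip = arccos(n_z / |n|) = arccos(0.5667) = 55.5°.
Dip direction = azimuth of (n_x, n_y) = atan2(0.289, -0.330) = 139°.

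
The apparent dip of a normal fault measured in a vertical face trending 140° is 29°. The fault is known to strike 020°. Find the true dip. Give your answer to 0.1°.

32.6°

The section is 60° from the strike.
tan(true dip) = tan 29° / sin 60° = 0.6401
δ = arctan(0.6401) = 32.62°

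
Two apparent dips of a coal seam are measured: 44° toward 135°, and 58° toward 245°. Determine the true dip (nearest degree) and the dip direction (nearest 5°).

Each apparent-dip line lies in the plane. As unit vectors (x east, y north, z up), v₁ plunges 44°→135° and v₂ plunges 58°→245°.
n = v₁ × v₂ = (-0.276, -0.765, 0.358) (taken with n_z > 0).
True dip = arccos(n_z / |n|) = arccos(0.4031) = 66.2°.
Dip direction = atan2(-0.276, -0.765) = 200° (azimuth of n's horizontal projection).

true dip 66°, dip direction 200°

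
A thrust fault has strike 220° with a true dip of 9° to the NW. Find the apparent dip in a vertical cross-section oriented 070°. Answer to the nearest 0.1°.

Angle between strike (220°) and section (070°): β = 30°.
tan(apparent dip) = tan 9° · sin 30° = 0.0792
α = arctan(0.0792) = 4.53°

4.5°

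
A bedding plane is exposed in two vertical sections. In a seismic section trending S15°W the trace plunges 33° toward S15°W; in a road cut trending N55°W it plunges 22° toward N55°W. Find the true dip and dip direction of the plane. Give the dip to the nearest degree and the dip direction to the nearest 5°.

The two traces are lines in the plane: v₁ = (sin 195°·cos 33°, cos 195°·cos 33°, −sin 33°), v₂ = (sin 305°·cos 22°, cos 305°·cos 22°, −sin 22°).
The plane normal is n = v₁ × v₂ ∝ (-0.593, -0.332, 0.731).
True dip = arccos(n_z / |n|) = arccos(0.7321) = 42.9°.
Dip direction = azimuth of (n_x, n_y) = atan2(-0.593, -0.332) = 241°.

true dip 43°, dip direction 240°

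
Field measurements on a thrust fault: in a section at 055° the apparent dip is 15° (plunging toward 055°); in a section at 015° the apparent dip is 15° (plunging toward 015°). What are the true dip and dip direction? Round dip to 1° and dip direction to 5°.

Represent each trace as a vector plunging at its apparent dip toward its trend (east-north-up frame): v₁ = (0.791, 0.554, -0.259), v₂ = (0.250, 0.933, -0.259).
The plane normal is n = v₁ × v₂ ∝ (0.098, 0.140, 0.600).
tan δ = √(n_x²+n_y²)/n_z = 0.171/0.600, so δ = 15.9°.
Dip direction = atan2(0.098, 0.140) = 35° (azimuth of n's horizontal projection).

true dip 16°, dip direction 035°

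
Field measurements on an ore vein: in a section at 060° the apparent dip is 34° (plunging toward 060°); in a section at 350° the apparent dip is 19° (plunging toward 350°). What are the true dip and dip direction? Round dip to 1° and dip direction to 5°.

true dip 34°, dip direction 050°

Each apparent-dip line lies in the plane. As unit vectors (x east, y north, z up), v₁ plunges 34°→060° and v₂ plunges 19°→350°.
Cross product v₁ × v₂ gives the pole to the plane: n ∝ (0.386, 0.326, 0.737).
True dip = arccos(n_z / |n|) = arccos(0.8249) = 34.4°.
Dip direction = azimuth of (n_x, n_y) = atan2(0.386, 0.326) = 50°.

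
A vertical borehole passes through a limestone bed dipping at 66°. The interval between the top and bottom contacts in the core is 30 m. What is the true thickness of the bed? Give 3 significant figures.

12.2 m

True thickness t = h · cos(dip) = 30 × cos 66°
t = 30 × 0.4067 = 12.202 m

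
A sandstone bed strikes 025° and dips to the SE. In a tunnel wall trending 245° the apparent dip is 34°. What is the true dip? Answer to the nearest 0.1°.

46.4°

β = acute angle between strike 025° and section 245° = 40°.
tan δ = tan α / sin β = tan 34° / sin 40° = 0.6745 / 0.6428 = 1.0493
true dip = arctan 1.0493 = 46.38°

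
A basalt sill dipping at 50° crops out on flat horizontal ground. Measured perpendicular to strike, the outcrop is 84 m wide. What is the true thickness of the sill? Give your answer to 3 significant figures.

True thickness t = w · sin(dip) = 84 × sin 50°
t = 84 × 0.7660 = 64.348 m

64.3 m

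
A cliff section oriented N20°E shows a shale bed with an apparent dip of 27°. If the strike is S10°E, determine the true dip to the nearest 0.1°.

45.5°

The section is 30° from the strike.
tan(true dip) = tan 27° / sin 30° = 1.0191
true dip = arctan 1.0191 = 45.54°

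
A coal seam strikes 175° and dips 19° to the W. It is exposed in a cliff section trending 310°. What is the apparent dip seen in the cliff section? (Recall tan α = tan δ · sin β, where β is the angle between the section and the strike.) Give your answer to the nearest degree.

The strike is 175° and the section trends 310°; the acute angle between them is β = 45°.
tan(apparent dip) = tan 19° · sin 45° = 0.2435
α = arctan(0.2435) = 13.68°

14°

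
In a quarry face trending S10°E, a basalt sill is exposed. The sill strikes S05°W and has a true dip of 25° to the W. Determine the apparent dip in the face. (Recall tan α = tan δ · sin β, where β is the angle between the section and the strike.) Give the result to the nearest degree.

The section lies 15° from the strike.
tan α = tan 25° × sin 15° = 0.4663 × 0.2588 = 0.1207
apparent dip = arctan 0.1207 = 6.88°

7°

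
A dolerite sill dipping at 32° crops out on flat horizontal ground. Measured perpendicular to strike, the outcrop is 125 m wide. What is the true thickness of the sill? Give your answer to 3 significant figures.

True thickness t = w · sin(dip) = 125 × sin 32°
t = 125 × 0.5299 = 66.240 m

66.2 m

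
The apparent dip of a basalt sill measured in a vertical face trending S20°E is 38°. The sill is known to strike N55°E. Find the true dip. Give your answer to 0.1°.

39.0°

β = acute angle between strike N55°E and section S20°E = 75°.
tan δ = tan α / sin β = tan 38° / sin 75° = 0.7813 / 0.9659 = 0.8088
δ = arctan(0.8088) = 38.97°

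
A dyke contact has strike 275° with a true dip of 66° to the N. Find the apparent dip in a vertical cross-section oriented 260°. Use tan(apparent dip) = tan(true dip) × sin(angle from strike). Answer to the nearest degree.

30°

The strike is 275° and the section trends 260°; the acute angle between them is β = 15°.
tan α = tan 66° × sin 15° = 2.2460 × 0.2588 = 0.5813
α = arctan(0.5813) = 30.17°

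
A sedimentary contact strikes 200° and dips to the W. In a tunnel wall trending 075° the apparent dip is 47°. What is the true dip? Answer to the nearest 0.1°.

52.6°

β = acute angle between strike 200° and section 075° = 55°.
tan(true dip) = tan 47° / sin 55° = 1.3091
true dip = arctan 1.3091 = 52.62°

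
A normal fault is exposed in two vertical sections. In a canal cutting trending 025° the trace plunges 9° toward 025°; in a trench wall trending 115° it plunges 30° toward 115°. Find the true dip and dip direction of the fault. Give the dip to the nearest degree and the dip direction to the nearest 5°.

true dip 31°, dip direction 100°

Each apparent-dip line lies in the plane. As unit vectors (x east, y north, z up), v₁ plunges 9°→025° and v₂ plunges 30°→115°.
Cross product v₁ × v₂ gives the pole to the plane: n ∝ (0.505, -0.086, 0.855).
Dip δ = arctan(|n_h|/n_z) = arctan(0.512/0.855) = 30.9°.
Dip direction = azimuth of (n_x, n_y) = atan2(0.505, -0.086) = 100°.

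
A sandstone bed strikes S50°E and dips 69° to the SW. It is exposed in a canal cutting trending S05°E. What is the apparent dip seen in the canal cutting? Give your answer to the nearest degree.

62°

Angle between strike (S50°E) and section (S05°E): β = 45°.
tan α = tan 69° × sin 45° = 2.6051 × 0.7071 = 1.8421
α = arctan(1.8421) = 61.50°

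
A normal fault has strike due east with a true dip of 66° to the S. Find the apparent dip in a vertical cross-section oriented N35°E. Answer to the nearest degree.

61°

Angle between strike (due east) and section (N35°E): β = 55°.
tan(apparent dip) = tan 66° · sin 55° = 1.8398
α = arctan(1.8398) = 61.47°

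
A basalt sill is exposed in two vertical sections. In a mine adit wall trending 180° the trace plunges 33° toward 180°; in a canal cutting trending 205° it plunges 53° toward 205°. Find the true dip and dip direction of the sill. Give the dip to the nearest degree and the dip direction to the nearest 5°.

Each apparent-dip line lies in the plane. As unit vectors (x east, y north, z up), v₁ plunges 33°→180° and v₂ plunges 53°→205°.
Cross product v₁ × v₂ gives the pole to the plane: n ∝ (-0.373, -0.139, 0.213).
Dip δ = arctan(|n_h|/n_z) = arctan(0.398/0.213) = 61.8°.
The horizontal component of n points toward azimuth atan2(n_x, n_y) = 250°, the dip direction.

true dip 62°, dip direction 250°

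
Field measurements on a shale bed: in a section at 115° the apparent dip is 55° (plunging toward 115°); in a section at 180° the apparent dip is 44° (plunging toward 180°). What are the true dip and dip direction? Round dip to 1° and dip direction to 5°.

true dip 56°, dip direction 130°

The two traces are lines in the plane: v₁ = (sin 115°·cos 55°, cos 115°·cos 55°, −sin 55°), v₂ = (sin 180°·cos 44°, cos 180°·cos 44°, −sin 44°).
Cross product v₁ × v₂ gives the pole to the plane: n ∝ (0.421, -0.361, 0.374).
Dip δ = arctan(|n_h|/n_z) = arctan(0.555/0.374) = 56.0°.
Dip direction = atan2(0.421, -0.361) = 131° (azimuth of n's horizontal projection).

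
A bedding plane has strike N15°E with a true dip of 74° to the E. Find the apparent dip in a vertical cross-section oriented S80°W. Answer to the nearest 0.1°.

72.4°

The strike is N15°E and the section trends S80°W; the acute angle between them is β = 65°.
tan(apparent dip) = tan 74° · sin 65° = 3.1607
α = arctan(3.1607) = 72.44°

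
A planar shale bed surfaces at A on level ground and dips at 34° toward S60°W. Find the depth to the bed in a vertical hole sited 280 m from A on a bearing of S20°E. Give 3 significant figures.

32.8 m

The hole lies 80° from the dip direction, so the down-dip offset is 280 × cos 80° = 48.62 m.
Depth = down-dip offset × tan(dip) = 48.62 × tan 34° = 48.62 × 0.6745
Depth = 32.80 m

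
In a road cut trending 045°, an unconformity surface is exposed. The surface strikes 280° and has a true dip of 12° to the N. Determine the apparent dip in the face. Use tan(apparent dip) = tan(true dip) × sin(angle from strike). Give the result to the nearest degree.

The section lies 55° from the strike.
tan(apparent dip) = tan 12° · sin 55° = 0.1741
apparent dip = arctan 0.1741 = 9.88°

10°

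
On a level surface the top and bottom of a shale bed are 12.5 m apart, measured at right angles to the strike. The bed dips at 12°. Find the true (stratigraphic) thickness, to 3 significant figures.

2.60 m

True thickness t = w · sin(dip) = 12.5 × sin 12°
t = 12.5 × 0.2079 = 2.599 m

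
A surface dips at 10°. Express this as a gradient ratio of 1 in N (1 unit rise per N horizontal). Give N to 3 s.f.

1 in 5.67

1 : N means tan θ = 1/N, so N = 1/tan 10° = 1/0.1763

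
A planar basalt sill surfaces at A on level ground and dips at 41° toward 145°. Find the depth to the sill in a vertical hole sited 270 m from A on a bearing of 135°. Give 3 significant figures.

The hole lies 10° from the dip direction, so the down-dip offset is 270 × cos 10° = 265.90 m.
Depth = down-dip offset × tan(dip) = 265.90 × tan 41° = 265.90 × 0.8693
Depth = 231.14 m

231 m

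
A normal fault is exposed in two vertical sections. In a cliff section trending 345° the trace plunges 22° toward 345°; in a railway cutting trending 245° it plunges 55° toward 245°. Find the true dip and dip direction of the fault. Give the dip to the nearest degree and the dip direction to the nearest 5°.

true dip 58°, dip direction 270°

Represent each trace as a vector plunging at its apparent dip toward its trend (east-north-up frame): v₁ = (-0.240, 0.896, -0.375), v₂ = (-0.520, -0.242, -0.819).
Cross product v₁ × v₂ gives the pole to the plane: n ∝ (-0.824, -0.002, 0.524).
True dip = arccos(n_z / |n|) = arccos(0.5362) = 57.6°.
Dip direction = azimuth of (n_x, n_y) = atan2(-0.824, -0.002) = 270°.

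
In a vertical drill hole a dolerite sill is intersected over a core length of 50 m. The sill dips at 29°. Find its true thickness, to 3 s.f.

43.7 m

True thickness t = h · cos(dip) = 50 × cos 29°
t = 50 × 0.8746 = 43.731 m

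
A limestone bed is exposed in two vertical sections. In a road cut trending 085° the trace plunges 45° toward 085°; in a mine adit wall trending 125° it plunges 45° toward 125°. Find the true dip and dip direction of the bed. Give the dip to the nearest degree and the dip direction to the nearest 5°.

Represent each trace as a vector plunging at its apparent dip toward its trend (east-north-up frame): v₁ = (0.704, 0.062, -0.707), v₂ = (0.579, -0.406, -0.707).
Cross product v₁ × v₂ gives the pole to the plane: n ∝ (0.330, -0.089, 0.321).
Dip δ = arctan(|n_h|/n_z) = arctan(0.342/0.321) = 46.8°.
Dip direction = atan2(0.330, -0.089) = 105° (azimuth of n's horizontal projection).

true dip 47°, dip direction 105°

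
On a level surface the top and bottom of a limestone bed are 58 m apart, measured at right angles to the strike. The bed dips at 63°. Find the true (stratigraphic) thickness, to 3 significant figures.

51.7 m

True thickness t = w · sin(dip) = 58 × sin 63°
t = 58 × 0.8910 = 51.678 m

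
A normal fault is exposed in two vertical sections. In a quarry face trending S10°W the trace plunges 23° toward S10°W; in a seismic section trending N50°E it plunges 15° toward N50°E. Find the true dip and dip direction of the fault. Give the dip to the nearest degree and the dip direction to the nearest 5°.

true dip 45°, dip direction 125°

Each apparent-dip line lies in the plane. As unit vectors (x east, y north, z up), v₁ plunges 23°→S10°W and v₂ plunges 15°→N50°E.
n = v₁ × v₂ = (0.477, -0.330, 0.572) (taken with n_z > 0).
Dip δ = arctan(|n_h|/n_z) = arctan(0.580/0.572) = 45.4°.
The horizontal component of n points toward azimuth atan2(n_x, n_y) = 125°, the dip direction.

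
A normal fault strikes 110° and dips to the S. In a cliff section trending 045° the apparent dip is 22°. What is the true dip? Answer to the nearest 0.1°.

24.0°

The section is 65° from the strike.
tan δ = tan α / sin β = tan 22° / sin 65° = 0.4040 / 0.9063 = 0.4458
true dip = arctan 0.4458 = 24.03°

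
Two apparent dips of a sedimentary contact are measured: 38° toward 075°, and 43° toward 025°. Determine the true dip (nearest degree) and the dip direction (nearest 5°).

true dip 44°, dip direction 040°

The two traces are lines in the plane: v₁ = (sin 75°·cos 38°, cos 75°·cos 38°, −sin 38°), v₂ = (sin 25°·cos 43°, cos 25°·cos 43°, −sin 43°).
n = v₁ × v₂ = (0.269, 0.329, 0.441) (taken with n_z > 0).
True dip = arccos(n_z / |n|) = arccos(0.7206) = 43.9°.
Dip direction = atan2(0.269, 0.329) = 39° (azimuth of n's horizontal projection).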